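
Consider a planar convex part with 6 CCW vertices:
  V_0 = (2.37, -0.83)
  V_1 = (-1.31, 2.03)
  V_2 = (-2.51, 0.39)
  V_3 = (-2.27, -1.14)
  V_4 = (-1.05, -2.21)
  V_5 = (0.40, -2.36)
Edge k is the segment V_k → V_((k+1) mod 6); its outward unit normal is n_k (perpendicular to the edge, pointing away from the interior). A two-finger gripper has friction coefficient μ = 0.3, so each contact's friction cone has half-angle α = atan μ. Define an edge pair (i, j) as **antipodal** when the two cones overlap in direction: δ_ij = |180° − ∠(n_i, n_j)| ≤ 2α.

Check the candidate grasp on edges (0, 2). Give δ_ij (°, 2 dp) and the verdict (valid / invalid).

α = atan 0.3 = 16.70°;  2α = 33.40°
edge 0: e_0 = (-3.68, +2.86);  n_0 = (+0.6136, +0.7896)
edge 2: e_2 = (+0.24, -1.53);  n_2 = (-0.9879, -0.1550)
∠(n_0, n_2) = 136.77°
δ = |180° − 136.77°| = 43.23°
43.23° > 2α = 33.40°  →  invalid

δ = 43.23°, invalid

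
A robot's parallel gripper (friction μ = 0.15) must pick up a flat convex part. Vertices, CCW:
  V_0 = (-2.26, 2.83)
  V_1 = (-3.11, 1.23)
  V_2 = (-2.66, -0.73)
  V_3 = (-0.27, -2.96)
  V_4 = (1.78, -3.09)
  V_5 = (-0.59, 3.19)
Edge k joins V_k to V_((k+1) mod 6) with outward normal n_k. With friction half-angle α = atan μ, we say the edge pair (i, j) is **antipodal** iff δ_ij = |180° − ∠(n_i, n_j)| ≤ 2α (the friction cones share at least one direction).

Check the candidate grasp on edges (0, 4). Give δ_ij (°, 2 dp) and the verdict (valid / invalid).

α = atan 0.15 = 8.53°;  2α = 17.06°
edge 0: e_0 = (-0.85, -1.60);  n_0 = (-0.8831, +0.4692)
edge 4: e_4 = (-2.37, +6.28);  n_4 = (+0.9356, +0.3531)
∠(n_0, n_4) = 131.34°
δ = |180° − 131.34°| = 48.66°
48.66° > 2α = 17.06°  →  invalid

δ = 48.66°, invalid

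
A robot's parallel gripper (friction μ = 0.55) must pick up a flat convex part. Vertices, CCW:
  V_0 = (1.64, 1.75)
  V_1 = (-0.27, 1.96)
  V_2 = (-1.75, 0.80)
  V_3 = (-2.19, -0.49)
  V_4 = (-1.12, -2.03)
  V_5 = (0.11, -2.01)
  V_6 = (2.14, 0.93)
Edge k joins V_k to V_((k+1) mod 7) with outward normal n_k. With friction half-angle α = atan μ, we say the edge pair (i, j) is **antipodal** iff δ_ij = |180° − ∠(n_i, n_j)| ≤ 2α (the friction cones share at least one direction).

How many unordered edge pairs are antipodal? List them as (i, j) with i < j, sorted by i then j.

α = atan 0.55 = 28.81°;  2α = 57.62°
n_0 = (+0.1093, +0.9940)
n_1 = (-0.6169, +0.7871)
n_2 = (-0.9465, +0.3228)
n_3 = (-0.8212, -0.5706)
n_4 = (+0.0163, -0.9999)
n_5 = (+0.8229, -0.5682)
n_6 = (+0.8538, +0.5206)
  (0,1): δ = 135.64°  ·
  (0,2): δ = 102.56°  ·
  (0,3): δ = 48.93°  ✓
  (0,4): δ = 7.21°  ✓
  (0,5): δ = 61.65°  ·
  (0,6): δ = 127.65°  ·
  (1,2): δ = 146.92°  ·
  (1,3): δ = 93.30°  ·
  (1,4): δ = 37.16°  ✓
  (1,5): δ = 17.29°  ✓
  (1,6): δ = 83.28°  ·
  (2,3): δ = 126.37°  ·
  (2,4): δ = 70.23°  ·
  (2,5): δ = 15.79°  ✓
  (2,6): δ = 50.21°  ✓
  (3,4): δ = 123.86°  ·
  (3,5): δ = 69.42°  ·
  (3,6): δ = 3.42°  ✓
  (4,5): δ = 125.56°  ·
  (4,6): δ = 59.56°  ·
  (5,6): δ = 114.00°  ·
antipodal pairs: 7

count = 7; pairs: (0,3), (0,4), (1,4), (1,5), (2,5), (2,6), (3,6)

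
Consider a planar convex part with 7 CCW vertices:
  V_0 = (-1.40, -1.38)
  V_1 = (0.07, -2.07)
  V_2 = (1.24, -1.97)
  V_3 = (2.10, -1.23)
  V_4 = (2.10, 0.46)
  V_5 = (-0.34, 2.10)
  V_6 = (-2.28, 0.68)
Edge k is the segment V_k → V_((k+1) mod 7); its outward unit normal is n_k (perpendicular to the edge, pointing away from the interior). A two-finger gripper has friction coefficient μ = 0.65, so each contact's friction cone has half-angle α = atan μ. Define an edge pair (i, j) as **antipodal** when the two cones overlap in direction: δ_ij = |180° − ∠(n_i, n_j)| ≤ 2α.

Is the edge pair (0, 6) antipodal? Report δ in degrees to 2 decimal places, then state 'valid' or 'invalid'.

δ = 138.28°, invalid

α = atan 0.65 = 33.02°;  2α = 66.05°
edge 0: e_0 = (+1.47, -0.69);  n_0 = (-0.4249, -0.9052)
edge 6: e_6 = (+0.88, -2.06);  n_6 = (-0.9196, -0.3928)
∠(n_0, n_6) = 41.72°
δ = |180° − 41.72°| = 138.28°
138.28° > 2α = 66.05°  →  invalid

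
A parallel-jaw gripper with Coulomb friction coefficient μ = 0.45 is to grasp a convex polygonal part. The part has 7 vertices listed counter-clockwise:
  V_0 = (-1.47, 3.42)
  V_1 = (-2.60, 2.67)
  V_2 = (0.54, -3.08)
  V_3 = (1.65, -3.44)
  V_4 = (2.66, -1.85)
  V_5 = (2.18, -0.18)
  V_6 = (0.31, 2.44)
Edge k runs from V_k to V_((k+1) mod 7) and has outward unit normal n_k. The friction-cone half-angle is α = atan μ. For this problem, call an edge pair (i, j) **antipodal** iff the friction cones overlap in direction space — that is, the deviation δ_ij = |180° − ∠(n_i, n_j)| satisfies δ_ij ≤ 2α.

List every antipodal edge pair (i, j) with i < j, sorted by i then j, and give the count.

α = atan 0.45 = 24.23°;  2α = 48.46°
n_0 = (-0.5530, +0.8332)
n_1 = (-0.8777, -0.4793)
n_2 = (-0.3085, -0.9512)
n_3 = (+0.8441, -0.5362)
n_4 = (+0.9611, +0.2762)
n_5 = (+0.8139, +0.5809)
n_6 = (+0.4823, +0.8760)
  (0,1): δ = 94.93°  ·
  (0,2): δ = 51.54°  ·
  (0,3): δ = 24.00°  ✓
  (0,4): δ = 72.46°  ·
  (0,5): δ = 91.94°  ·
  (0,6): δ = 117.59°  ·
  (1,2): δ = 136.61°  ·
  (1,3): δ = 61.06°  ·
  (1,4): δ = 12.60°  ✓
  (1,5): δ = 6.88°  ✓
  (1,6): δ = 32.53°  ✓
  (2,3): δ = 104.46°  ·
  (2,4): δ = 55.99°  ·
  (2,5): δ = 36.51°  ✓
  (2,6): δ = 10.87°  ✓
  (3,4): δ = 131.54°  ·
  (3,5): δ = 112.06°  ·
  (3,6): δ = 86.41°  ·
  (4,5): δ = 160.52°  ·
  (4,6): δ = 134.87°  ·
  (5,6): δ = 154.35°  ·
antipodal pairs: 6

count = 6; pairs: (0,3), (1,4), (1,5), (1,6), (2,5), (2,6)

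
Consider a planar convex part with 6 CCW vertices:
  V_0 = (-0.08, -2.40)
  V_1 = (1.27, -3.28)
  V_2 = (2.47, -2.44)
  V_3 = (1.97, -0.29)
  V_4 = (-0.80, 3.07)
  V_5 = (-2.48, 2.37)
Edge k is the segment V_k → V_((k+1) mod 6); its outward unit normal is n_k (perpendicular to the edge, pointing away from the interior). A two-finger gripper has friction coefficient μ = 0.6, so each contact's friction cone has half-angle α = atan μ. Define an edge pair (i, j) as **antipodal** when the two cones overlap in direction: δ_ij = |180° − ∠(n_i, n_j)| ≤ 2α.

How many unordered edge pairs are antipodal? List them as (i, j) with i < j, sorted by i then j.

count = 6; pairs: (0,2), (0,3), (0,4), (1,4), (2,5), (3,5)

α = atan 0.6 = 30.96°;  2α = 61.93°
n_0 = (-0.5461, -0.8377)
n_1 = (+0.5735, -0.8192)
n_2 = (+0.9740, +0.2265)
n_3 = (+0.7716, +0.6361)
n_4 = (-0.3846, +0.9231)
n_5 = (-0.8933, -0.4495)
  (0,1): δ = 111.91°  ·
  (0,2): δ = 43.81°  ✓
  (0,3): δ = 17.40°  ✓
  (0,4): δ = 55.72°  ✓
  (0,5): δ = 149.81°  ·
  (1,2): δ = 111.90°  ·
  (1,3): δ = 85.49°  ·
  (1,4): δ = 12.37°  ✓
  (1,5): δ = 81.72°  ·
  (2,3): δ = 153.59°  ·
  (2,4): δ = 80.47°  ·
  (2,5): δ = 13.62°  ✓
  (3,4): δ = 106.88°  ·
  (3,5): δ = 12.79°  ✓
  (4,5): δ = 85.91°  ·
antipodal pairs: 6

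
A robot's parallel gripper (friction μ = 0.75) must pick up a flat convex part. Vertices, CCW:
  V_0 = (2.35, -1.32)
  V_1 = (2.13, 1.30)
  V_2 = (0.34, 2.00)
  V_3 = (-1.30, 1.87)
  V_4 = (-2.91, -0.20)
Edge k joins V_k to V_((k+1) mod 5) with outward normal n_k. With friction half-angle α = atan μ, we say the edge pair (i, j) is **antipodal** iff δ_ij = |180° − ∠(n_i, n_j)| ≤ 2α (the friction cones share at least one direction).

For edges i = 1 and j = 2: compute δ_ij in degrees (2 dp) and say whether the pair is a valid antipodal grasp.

α = atan 0.75 = 36.87°;  2α = 73.74°
edge 1: e_1 = (-1.79, +0.70);  n_1 = (+0.3642, +0.9313)
edge 2: e_2 = (-1.64, -0.13);  n_2 = (-0.0790, +0.9969)
∠(n_1, n_2) = 25.89°
δ = |180° − 25.89°| = 154.11°
154.11° > 2α = 73.74°  →  invalid

δ = 154.11°, invalid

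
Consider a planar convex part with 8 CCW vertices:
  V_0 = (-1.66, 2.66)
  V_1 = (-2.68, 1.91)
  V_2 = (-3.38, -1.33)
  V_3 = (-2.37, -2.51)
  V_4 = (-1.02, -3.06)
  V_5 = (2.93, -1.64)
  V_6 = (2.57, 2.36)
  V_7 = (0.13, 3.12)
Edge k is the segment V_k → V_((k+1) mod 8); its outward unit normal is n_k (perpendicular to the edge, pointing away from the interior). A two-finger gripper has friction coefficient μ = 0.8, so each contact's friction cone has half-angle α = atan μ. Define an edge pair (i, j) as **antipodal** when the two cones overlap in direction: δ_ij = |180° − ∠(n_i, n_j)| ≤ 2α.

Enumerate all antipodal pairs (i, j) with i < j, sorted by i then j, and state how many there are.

count = 13; pairs: (0,3), (0,4), (0,5), (1,4), (1,5), (2,5), (2,6), (2,7), (3,5), (3,6), (3,7), (4,6), (4,7)

α = atan 0.8 = 38.66°;  2α = 77.32°
n_0 = (-0.5924, +0.8057)
n_1 = (-0.9774, +0.2112)
n_2 = (-0.7597, -0.6503)
n_3 = (-0.3773, -0.9261)
n_4 = (+0.3383, -0.9410)
n_5 = (+0.9960, +0.0896)
n_6 = (+0.2974, +0.9548)
n_7 = (-0.2489, +0.9685)
  (0,1): δ = 138.52°  ·
  (0,2): δ = 85.77°  ·
  (0,3): δ = 58.49°  ✓
  (0,4): δ = 16.55°  ✓
  (0,5): δ = 58.82°  ✓
  (0,6): δ = 126.37°  ·
  (0,7): δ = 158.09°  ·
  (1,2): δ = 127.25°  ·
  (1,3): δ = 99.98°  ·
  (1,4): δ = 58.04°  ✓
  (1,5): δ = 17.33°  ✓
  (1,6): δ = 84.89°  ·
  (1,7): δ = 116.60°  ·
  (2,3): δ = 152.73°  ·
  (2,4): δ = 110.79°  ·
  (2,5): δ = 35.42°  ✓
  (2,6): δ = 32.14°  ✓
  (2,7): δ = 63.85°  ✓
  (3,4): δ = 138.06°  ·
  (3,5): δ = 62.69°  ✓
  (3,6): δ = 4.87°  ✓
  (3,7): δ = 36.58°  ✓
  (4,5): δ = 104.63°  ·
  (4,6): δ = 37.07°  ✓
  (4,7): δ = 5.36°  ✓
  (5,6): δ = 112.44°  ·
  (5,7): δ = 80.73°  ·
  (6,7): δ = 148.29°  ·
antipodal pairs: 13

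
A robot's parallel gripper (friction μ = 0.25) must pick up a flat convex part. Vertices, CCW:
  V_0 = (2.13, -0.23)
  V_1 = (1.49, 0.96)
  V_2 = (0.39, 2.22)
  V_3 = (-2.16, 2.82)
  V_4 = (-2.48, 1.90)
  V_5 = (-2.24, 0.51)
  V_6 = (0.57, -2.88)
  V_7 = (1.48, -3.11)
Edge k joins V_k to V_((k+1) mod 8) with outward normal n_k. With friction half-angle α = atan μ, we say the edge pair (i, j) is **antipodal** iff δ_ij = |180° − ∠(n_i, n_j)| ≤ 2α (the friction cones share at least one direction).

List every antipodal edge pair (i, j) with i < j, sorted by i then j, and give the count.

α = atan 0.25 = 14.04°;  2α = 28.07°
n_0 = (+0.8807, +0.4737)
n_1 = (+0.7533, +0.6577)
n_2 = (+0.2290, +0.9734)
n_3 = (-0.9445, +0.3285)
n_4 = (-0.9854, -0.1701)
n_5 = (-0.7699, -0.6382)
n_6 = (-0.2450, -0.9695)
n_7 = (+0.9755, -0.2202)
  (0,1): δ = 167.15°  ·
  (0,2): δ = 131.51°  ·
  (0,3): δ = 47.45°  ·
  (0,4): δ = 18.48°  ✓
  (0,5): δ = 11.38°  ✓
  (0,6): δ = 47.54°  ·
  (0,7): δ = 139.01°  ·
  (1,2): δ = 144.36°  ·
  (1,3): δ = 60.30°  ·
  (1,4): δ = 31.33°  ·
  (1,5): δ = 1.47°  ✓
  (1,6): δ = 34.69°  ·
  (1,7): δ = 126.16°  ·
  (2,3): δ = 95.94°  ·
  (2,4): δ = 66.96°  ·
  (2,5): δ = 37.10°  ·
  (2,6): δ = 0.94°  ✓
  (2,7): δ = 90.52°  ·
  (3,4): δ = 151.02°  ·
  (3,5): δ = 121.17°  ·
  (3,6): δ = 85.01°  ·
  (3,7): δ = 6.46°  ✓
  (4,5): δ = 150.14°  ·
  (4,6): δ = 113.98°  ·
  (4,7): δ = 22.51°  ✓
  (5,6): δ = 143.84°  ·
  (5,7): δ = 52.37°  ·
  (6,7): δ = 88.53°  ·
antipodal pairs: 6

count = 6; pairs: (0,4), (0,5), (1,5), (2,6), (3,7), (4,7)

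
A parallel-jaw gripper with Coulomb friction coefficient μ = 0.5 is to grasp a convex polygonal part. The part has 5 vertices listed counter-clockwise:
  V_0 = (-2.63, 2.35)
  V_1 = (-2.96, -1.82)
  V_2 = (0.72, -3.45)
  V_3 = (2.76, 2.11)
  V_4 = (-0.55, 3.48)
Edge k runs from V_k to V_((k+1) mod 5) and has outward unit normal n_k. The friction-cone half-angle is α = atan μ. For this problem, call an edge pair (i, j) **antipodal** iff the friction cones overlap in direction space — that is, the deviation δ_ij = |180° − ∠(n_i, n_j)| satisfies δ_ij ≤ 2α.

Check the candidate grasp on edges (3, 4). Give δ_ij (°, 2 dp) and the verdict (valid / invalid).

δ = 129.00°, invalid

α = atan 0.5 = 26.57°;  2α = 53.13°
edge 3: e_3 = (-3.31, +1.37);  n_3 = (+0.3824, +0.9240)
edge 4: e_4 = (-2.08, -1.13);  n_4 = (-0.4774, +0.8787)
∠(n_3, n_4) = 51.00°
δ = |180° − 51.00°| = 129.00°
129.00° > 2α = 53.13°  →  invalid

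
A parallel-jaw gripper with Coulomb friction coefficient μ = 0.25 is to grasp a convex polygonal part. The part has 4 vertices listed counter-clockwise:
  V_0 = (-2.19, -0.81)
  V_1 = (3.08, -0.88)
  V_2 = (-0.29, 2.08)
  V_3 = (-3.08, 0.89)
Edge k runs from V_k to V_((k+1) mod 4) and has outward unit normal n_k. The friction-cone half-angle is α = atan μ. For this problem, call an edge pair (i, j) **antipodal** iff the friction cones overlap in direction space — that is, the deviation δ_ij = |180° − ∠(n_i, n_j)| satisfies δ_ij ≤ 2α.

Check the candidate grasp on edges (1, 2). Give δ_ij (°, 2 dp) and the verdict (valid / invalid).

α = atan 0.25 = 14.04°;  2α = 28.07°
edge 1: e_1 = (-3.37, +2.96);  n_1 = (+0.6599, +0.7513)
edge 2: e_2 = (-2.79, -1.19);  n_2 = (-0.3923, +0.9198)
∠(n_1, n_2) = 64.39°
δ = |180° − 64.39°| = 115.61°
115.61° > 2α = 28.07°  →  invalid

δ = 115.61°, invalid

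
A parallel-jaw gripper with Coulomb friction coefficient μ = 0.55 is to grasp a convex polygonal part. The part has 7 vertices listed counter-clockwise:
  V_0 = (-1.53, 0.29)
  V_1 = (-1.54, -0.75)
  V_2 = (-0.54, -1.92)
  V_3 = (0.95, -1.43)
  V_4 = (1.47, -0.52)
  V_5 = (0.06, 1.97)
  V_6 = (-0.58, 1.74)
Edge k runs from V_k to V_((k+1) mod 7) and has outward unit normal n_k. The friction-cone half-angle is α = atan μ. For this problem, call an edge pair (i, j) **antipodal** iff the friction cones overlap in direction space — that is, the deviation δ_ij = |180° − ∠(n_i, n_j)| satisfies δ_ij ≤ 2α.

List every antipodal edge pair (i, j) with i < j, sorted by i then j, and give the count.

count = 7; pairs: (0,3), (0,4), (1,4), (2,5), (2,6), (3,5), (3,6)

α = atan 0.55 = 28.81°;  2α = 57.62°
n_0 = (-1.0000, +0.0096)
n_1 = (-0.7602, -0.6497)
n_2 = (+0.3124, -0.9500)
n_3 = (+0.8682, -0.4961)
n_4 = (+0.8702, +0.4927)
n_5 = (-0.3382, +0.9411)
n_6 = (-0.8365, +0.5480)
  (0,1): δ = 138.93°  ·
  (0,2): δ = 71.25°  ·
  (0,3): δ = 29.19°  ✓
  (0,4): δ = 30.07°  ✓
  (0,5): δ = 110.32°  ·
  (0,6): δ = 147.32°  ·
  (1,2): δ = 112.32°  ·
  (1,3): δ = 70.27°  ·
  (1,4): δ = 11.00°  ✓
  (1,5): δ = 69.25°  ·
  (1,6): δ = 106.25°  ·
  (2,3): δ = 137.95°  ·
  (2,4): δ = 78.68°  ·
  (2,5): δ = 1.56°  ✓
  (2,6): δ = 38.56°  ✓
  (3,4): δ = 120.73°  ·
  (3,5): δ = 40.49°  ✓
  (3,6): δ = 3.49°  ✓
  (4,5): δ = 99.75°  ·
  (4,6): δ = 62.75°  ·
  (5,6): δ = 143.00°  ·
antipodal pairs: 7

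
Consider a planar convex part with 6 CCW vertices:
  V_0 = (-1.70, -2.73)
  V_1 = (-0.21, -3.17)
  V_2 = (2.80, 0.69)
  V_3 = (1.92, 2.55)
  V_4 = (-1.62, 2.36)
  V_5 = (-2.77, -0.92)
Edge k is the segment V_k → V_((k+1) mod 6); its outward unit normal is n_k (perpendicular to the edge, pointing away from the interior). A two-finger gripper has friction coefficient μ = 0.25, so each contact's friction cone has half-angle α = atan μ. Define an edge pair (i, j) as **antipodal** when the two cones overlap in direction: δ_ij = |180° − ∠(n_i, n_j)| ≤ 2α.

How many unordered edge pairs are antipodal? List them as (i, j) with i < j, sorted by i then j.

count = 3; pairs: (0,3), (1,4), (2,5)

α = atan 0.25 = 14.04°;  2α = 28.07°
n_0 = (-0.2832, -0.9591)
n_1 = (+0.7886, -0.6149)
n_2 = (+0.9039, +0.4277)
n_3 = (-0.0536, +0.9986)
n_4 = (-0.9437, +0.3309)
n_5 = (-0.8608, -0.5089)
  (0,1): δ = 111.49°  ·
  (0,2): δ = 48.23°  ·
  (0,3): δ = 19.52°  ✓
  (0,4): δ = 87.13°  ·
  (0,5): δ = 137.04°  ·
  (1,2): δ = 116.73°  ·
  (1,3): δ = 48.98°  ·
  (1,4): δ = 18.63°  ✓
  (1,5): δ = 68.54°  ·
  (2,3): δ = 112.25°  ·
  (2,4): δ = 44.64°  ·
  (2,5): δ = 5.27°  ✓
  (3,4): δ = 112.39°  ·
  (3,5): δ = 62.48°  ·
  (4,5): δ = 130.09°  ·
antipodal pairs: 3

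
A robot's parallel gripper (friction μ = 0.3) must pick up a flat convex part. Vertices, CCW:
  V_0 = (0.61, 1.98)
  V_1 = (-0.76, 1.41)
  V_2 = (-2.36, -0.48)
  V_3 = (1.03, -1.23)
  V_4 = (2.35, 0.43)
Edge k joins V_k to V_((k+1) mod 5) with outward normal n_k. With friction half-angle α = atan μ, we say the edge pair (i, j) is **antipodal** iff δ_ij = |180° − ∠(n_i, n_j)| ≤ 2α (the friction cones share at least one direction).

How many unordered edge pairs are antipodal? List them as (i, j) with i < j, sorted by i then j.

count = 3; pairs: (0,3), (1,3), (2,4)

α = atan 0.3 = 16.70°;  2α = 33.40°
n_0 = (-0.3841, +0.9233)
n_1 = (-0.7632, +0.6461)
n_2 = (-0.2160, -0.9764)
n_3 = (+0.7827, -0.6224)
n_4 = (+0.6652, +0.7467)
  (0,1): δ = 152.84°  ·
  (0,2): δ = 35.07°  ·
  (0,3): δ = 28.92°  ✓
  (0,4): δ = 115.72°  ·
  (1,2): δ = 62.23°  ·
  (1,3): δ = 1.76°  ✓
  (1,4): δ = 88.56°  ·
  (2,3): δ = 116.02°  ·
  (2,4): δ = 29.22°  ✓
  (3,4): δ = 93.20°  ·
antipodal pairs: 3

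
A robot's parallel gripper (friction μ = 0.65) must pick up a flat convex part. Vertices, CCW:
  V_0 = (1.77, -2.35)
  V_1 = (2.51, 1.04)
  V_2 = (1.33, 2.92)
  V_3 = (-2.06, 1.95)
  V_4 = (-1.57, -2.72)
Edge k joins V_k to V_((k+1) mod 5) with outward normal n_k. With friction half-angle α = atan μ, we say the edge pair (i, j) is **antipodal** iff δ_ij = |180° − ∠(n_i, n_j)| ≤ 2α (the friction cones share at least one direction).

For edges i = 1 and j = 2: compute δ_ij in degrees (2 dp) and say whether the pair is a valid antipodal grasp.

δ = 106.15°, invalid

α = atan 0.65 = 33.02°;  2α = 66.05°
edge 1: e_1 = (-1.18, +1.88);  n_1 = (+0.8470, +0.5316)
edge 2: e_2 = (-3.39, -0.97);  n_2 = (-0.2751, +0.9614)
∠(n_1, n_2) = 73.85°
δ = |180° − 73.85°| = 106.15°
106.15° > 2α = 66.05°  →  invalid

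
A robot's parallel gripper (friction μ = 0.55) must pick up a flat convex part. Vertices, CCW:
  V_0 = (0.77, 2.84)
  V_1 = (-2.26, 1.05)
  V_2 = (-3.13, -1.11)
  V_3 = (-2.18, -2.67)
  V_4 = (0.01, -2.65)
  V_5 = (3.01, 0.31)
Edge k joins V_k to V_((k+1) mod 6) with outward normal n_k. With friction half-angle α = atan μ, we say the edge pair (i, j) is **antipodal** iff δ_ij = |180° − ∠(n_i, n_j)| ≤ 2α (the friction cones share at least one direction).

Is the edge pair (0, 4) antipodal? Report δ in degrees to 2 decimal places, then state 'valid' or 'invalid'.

δ = 14.04°, valid

α = atan 0.55 = 28.81°;  2α = 57.62°
edge 0: e_0 = (-3.03, -1.79);  n_0 = (-0.5086, +0.8610)
edge 4: e_4 = (+3.00, +2.96);  n_4 = (+0.7023, -0.7118)
∠(n_0, n_4) = 165.96°
δ = |180° − 165.96°| = 14.04°
14.04° ≤ 2α = 57.62°  →  valid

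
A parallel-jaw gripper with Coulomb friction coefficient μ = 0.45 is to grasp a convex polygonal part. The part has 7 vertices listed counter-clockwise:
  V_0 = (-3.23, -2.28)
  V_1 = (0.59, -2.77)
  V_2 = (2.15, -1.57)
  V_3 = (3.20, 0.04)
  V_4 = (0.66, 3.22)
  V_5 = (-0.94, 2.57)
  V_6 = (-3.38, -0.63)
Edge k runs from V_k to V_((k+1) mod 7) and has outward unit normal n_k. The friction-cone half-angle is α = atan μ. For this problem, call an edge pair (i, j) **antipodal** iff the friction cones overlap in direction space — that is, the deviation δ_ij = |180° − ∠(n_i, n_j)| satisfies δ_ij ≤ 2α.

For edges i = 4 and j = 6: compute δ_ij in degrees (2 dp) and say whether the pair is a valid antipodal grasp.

α = atan 0.45 = 24.23°;  2α = 48.46°
edge 4: e_4 = (-1.60, -0.65);  n_4 = (-0.3764, +0.9265)
edge 6: e_6 = (+0.15, -1.65);  n_6 = (-0.9959, -0.0905)
∠(n_4, n_6) = 73.08°
δ = |180° − 73.08°| = 106.92°
106.92° > 2α = 48.46°  →  invalid

δ = 106.92°, invalid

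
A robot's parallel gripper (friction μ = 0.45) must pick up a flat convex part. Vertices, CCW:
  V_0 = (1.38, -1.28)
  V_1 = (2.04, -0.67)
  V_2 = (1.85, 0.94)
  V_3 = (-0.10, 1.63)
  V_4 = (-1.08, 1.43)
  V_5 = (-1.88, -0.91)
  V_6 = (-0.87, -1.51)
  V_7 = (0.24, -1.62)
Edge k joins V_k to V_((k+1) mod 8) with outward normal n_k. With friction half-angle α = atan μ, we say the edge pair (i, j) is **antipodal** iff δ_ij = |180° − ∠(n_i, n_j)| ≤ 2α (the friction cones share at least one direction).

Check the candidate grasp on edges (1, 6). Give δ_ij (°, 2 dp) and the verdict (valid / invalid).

α = atan 0.45 = 24.23°;  2α = 48.46°
edge 1: e_1 = (-0.19, +1.61);  n_1 = (+0.9931, +0.1172)
edge 6: e_6 = (+1.11, -0.11);  n_6 = (-0.0986, -0.9951)
∠(n_1, n_6) = 102.39°
δ = |180° − 102.39°| = 77.61°
77.61° > 2α = 48.46°  →  invalid

δ = 77.61°, invalid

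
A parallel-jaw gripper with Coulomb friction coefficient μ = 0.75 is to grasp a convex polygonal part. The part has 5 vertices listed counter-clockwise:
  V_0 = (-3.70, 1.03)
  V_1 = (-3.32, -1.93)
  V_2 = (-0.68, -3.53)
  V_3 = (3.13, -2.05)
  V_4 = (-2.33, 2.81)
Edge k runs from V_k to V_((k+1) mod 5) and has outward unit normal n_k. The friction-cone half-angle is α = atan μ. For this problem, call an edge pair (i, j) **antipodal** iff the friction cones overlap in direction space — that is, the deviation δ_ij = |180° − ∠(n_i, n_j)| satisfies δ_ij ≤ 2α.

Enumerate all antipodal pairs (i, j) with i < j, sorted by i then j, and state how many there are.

α = atan 0.75 = 36.87°;  2α = 73.74°
n_0 = (-0.9919, -0.1273)
n_1 = (-0.5183, -0.8552)
n_2 = (+0.3621, -0.9321)
n_3 = (+0.6649, +0.7470)
n_4 = (-0.7925, +0.6099)
  (0,1): δ = 128.53°  ·
  (0,2): δ = 76.09°  ·
  (0,3): δ = 41.01°  ✓
  (0,4): δ = 135.10°  ·
  (1,2): δ = 127.55°  ·
  (1,3): δ = 10.45°  ✓
  (1,4): δ = 83.63°  ·
  (2,3): δ = 62.90°  ✓
  (2,4): δ = 31.19°  ✓
  (3,4): δ = 85.91°  ·
antipodal pairs: 4

count = 4; pairs: (0,3), (1,3), (2,3), (2,4)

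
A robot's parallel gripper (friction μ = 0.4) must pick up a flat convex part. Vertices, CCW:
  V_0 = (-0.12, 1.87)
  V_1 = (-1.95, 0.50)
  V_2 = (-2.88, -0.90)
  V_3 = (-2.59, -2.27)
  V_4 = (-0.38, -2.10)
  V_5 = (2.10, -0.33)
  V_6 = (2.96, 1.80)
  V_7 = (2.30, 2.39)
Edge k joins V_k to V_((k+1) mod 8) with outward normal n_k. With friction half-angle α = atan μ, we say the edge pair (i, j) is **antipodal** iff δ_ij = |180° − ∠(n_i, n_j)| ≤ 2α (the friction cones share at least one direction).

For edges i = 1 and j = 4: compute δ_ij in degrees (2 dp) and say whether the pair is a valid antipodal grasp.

α = atan 0.4 = 21.80°;  2α = 43.60°
edge 1: e_1 = (-0.93, -1.40);  n_1 = (-0.8330, +0.5533)
edge 4: e_4 = (+2.48, +1.77);  n_4 = (+0.5809, -0.8140)
∠(n_1, n_4) = 159.11°
δ = |180° − 159.11°| = 20.89°
20.89° ≤ 2α = 43.60°  →  valid

δ = 20.89°, valid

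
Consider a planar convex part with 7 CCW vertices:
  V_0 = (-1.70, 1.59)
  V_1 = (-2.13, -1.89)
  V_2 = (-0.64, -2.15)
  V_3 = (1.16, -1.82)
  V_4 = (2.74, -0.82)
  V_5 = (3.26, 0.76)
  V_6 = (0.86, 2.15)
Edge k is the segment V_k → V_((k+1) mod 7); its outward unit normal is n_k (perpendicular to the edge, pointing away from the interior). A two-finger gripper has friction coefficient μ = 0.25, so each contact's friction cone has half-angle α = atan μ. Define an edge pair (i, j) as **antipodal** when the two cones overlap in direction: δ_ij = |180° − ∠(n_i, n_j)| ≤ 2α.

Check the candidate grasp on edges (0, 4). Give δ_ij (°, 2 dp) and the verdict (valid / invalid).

α = atan 0.25 = 14.04°;  2α = 28.07°
edge 0: e_0 = (-0.43, -3.48);  n_0 = (-0.9925, +0.1226)
edge 4: e_4 = (+0.52, +1.58);  n_4 = (+0.9499, -0.3126)
∠(n_0, n_4) = 168.83°
δ = |180° − 168.83°| = 11.17°
11.17° ≤ 2α = 28.07°  →  valid

δ = 11.17°, valid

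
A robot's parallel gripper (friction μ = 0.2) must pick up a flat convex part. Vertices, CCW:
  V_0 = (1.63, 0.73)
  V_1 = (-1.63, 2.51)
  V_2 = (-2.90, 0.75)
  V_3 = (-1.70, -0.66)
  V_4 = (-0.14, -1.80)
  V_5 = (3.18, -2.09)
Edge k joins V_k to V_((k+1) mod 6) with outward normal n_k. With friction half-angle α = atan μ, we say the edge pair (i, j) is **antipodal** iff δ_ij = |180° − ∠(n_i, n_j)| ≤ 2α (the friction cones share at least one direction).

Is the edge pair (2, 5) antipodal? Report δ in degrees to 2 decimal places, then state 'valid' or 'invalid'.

δ = 11.60°, valid

α = atan 0.2 = 11.31°;  2α = 22.62°
edge 2: e_2 = (+1.20, -1.41);  n_2 = (-0.7615, -0.6481)
edge 5: e_5 = (-1.55, +2.82);  n_5 = (+0.8763, +0.4817)
∠(n_2, n_5) = 168.40°
δ = |180° − 168.40°| = 11.60°
11.60° ≤ 2α = 22.62°  →  valid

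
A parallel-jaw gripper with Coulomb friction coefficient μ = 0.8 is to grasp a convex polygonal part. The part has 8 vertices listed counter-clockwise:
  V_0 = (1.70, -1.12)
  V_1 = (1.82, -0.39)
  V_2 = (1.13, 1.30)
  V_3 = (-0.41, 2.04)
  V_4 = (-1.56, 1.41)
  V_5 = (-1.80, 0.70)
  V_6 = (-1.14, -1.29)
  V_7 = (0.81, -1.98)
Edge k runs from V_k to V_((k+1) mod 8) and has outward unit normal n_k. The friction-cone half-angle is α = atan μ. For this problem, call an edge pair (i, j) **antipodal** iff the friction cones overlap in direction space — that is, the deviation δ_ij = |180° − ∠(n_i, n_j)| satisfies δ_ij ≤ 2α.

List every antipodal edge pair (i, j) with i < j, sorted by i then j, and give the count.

α = atan 0.8 = 38.66°;  2α = 77.32°
n_0 = (+0.9868, -0.1622)
n_1 = (+0.9258, +0.3780)
n_2 = (+0.4331, +0.9013)
n_3 = (-0.4805, +0.8770)
n_4 = (-0.9473, +0.3202)
n_5 = (-0.9492, -0.3148)
n_6 = (-0.3336, -0.9427)
n_7 = (+0.6949, -0.7191)
  (0,1): δ = 148.46°  ·
  (0,2): δ = 106.33°  ·
  (0,3): δ = 51.95°  ✓
  (0,4): δ = 9.34°  ✓
  (0,5): δ = 27.68°  ✓
  (0,6): δ = 79.85°  ·
  (0,7): δ = 143.35°  ·
  (1,2): δ = 137.87°  ·
  (1,3): δ = 83.49°  ·
  (1,4): δ = 40.89°  ✓
  (1,5): δ = 3.86°  ✓
  (1,6): δ = 48.30°  ✓
  (1,7): δ = 111.81°  ·
  (2,3): δ = 125.62°  ·
  (2,4): δ = 83.01°  ·
  (2,5): δ = 45.99°  ✓
  (2,6): δ = 6.18°  ✓
  (2,7): δ = 69.68°  ✓
  (3,4): δ = 137.39°  ·
  (3,5): δ = 100.37°  ·
  (3,6): δ = 48.20°  ✓
  (3,7): δ = 15.30°  ✓
  (4,5): δ = 142.97°  ·
  (4,6): δ = 90.81°  ·
  (4,7): δ = 27.31°  ✓
  (5,6): δ = 127.83°  ·
  (5,7): δ = 64.33°  ✓
  (6,7): δ = 116.50°  ·
antipodal pairs: 13

count = 13; pairs: (0,3), (0,4), (0,5), (1,4), (1,5), (1,6), (2,5), (2,6), (2,7), (3,6), (3,7), (4,7), (5,7)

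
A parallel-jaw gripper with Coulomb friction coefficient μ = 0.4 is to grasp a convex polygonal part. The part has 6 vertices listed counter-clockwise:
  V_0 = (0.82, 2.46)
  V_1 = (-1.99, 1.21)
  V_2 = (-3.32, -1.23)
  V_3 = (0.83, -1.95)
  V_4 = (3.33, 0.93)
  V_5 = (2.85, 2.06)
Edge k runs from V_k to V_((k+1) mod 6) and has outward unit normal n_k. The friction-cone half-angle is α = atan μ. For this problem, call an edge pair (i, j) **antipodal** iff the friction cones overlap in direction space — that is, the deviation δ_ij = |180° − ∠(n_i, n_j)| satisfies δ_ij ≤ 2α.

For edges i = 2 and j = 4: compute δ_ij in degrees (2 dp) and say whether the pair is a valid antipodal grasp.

α = atan 0.4 = 21.80°;  2α = 43.60°
edge 2: e_2 = (+4.15, -0.72);  n_2 = (-0.1709, -0.9853)
edge 4: e_4 = (-0.48, +1.13);  n_4 = (+0.9204, +0.3910)
∠(n_2, n_4) = 122.86°
δ = |180° − 122.86°| = 57.14°
57.14° > 2α = 43.60°  →  invalid

δ = 57.14°, invalid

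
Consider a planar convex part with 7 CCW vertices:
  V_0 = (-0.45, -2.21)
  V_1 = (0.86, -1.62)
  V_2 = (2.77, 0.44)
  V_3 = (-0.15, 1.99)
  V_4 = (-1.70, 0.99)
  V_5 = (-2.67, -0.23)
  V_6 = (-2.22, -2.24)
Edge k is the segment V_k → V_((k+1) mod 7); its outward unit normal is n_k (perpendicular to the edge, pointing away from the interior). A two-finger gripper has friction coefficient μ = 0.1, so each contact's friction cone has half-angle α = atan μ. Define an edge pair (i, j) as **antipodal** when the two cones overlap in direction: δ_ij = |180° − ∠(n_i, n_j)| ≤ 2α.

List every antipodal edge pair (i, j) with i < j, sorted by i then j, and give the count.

count = 2; pairs: (0,3), (1,4)

α = atan 0.1 = 5.71°;  2α = 11.42°
n_0 = (+0.4107, -0.9118)
n_1 = (+0.7333, -0.6799)
n_2 = (+0.4689, +0.8833)
n_3 = (-0.5421, +0.8403)
n_4 = (-0.7827, +0.6223)
n_5 = (-0.9758, -0.2185)
n_6 = (+0.0169, -0.9999)
  (0,1): δ = 157.08°  ·
  (0,2): δ = 52.21°  ·
  (0,3): δ = 8.58°  ✓
  (0,4): δ = 27.27°  ·
  (0,5): δ = 78.37°  ·
  (0,6): δ = 156.73°  ·
  (1,2): δ = 75.12°  ·
  (1,3): δ = 14.34°  ·
  (1,4): δ = 4.35°  ✓
  (1,5): δ = 55.46°  ·
  (1,6): δ = 133.81°  ·
  (2,3): δ = 119.21°  ·
  (2,4): δ = 100.53°  ·
  (2,5): δ = 49.42°  ·
  (2,6): δ = 28.93°  ·
  (3,4): δ = 161.32°  ·
  (3,5): δ = 110.21°  ·
  (3,6): δ = 31.86°  ·
  (4,5): δ = 128.89°  ·
  (4,6): δ = 50.54°  ·
  (5,6): δ = 101.65°  ·
antipodal pairs: 2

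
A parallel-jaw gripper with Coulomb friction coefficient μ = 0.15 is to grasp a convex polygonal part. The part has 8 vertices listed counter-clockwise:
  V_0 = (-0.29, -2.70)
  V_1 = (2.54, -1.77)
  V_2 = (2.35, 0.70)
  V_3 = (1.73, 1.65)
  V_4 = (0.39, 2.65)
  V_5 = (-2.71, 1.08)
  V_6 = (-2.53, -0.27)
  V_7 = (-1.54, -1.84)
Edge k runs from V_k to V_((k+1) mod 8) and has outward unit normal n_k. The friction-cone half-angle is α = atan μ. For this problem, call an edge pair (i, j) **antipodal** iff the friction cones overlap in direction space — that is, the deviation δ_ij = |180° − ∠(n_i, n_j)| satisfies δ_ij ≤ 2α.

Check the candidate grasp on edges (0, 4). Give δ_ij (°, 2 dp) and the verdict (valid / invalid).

α = atan 0.15 = 8.53°;  2α = 17.06°
edge 0: e_0 = (+2.83, +0.93);  n_0 = (+0.3122, -0.9500)
edge 4: e_4 = (-3.10, -1.57);  n_4 = (-0.4518, +0.8921)
∠(n_0, n_4) = 171.33°
δ = |180° − 171.33°| = 8.67°
8.67° ≤ 2α = 17.06°  →  valid

δ = 8.67°, valid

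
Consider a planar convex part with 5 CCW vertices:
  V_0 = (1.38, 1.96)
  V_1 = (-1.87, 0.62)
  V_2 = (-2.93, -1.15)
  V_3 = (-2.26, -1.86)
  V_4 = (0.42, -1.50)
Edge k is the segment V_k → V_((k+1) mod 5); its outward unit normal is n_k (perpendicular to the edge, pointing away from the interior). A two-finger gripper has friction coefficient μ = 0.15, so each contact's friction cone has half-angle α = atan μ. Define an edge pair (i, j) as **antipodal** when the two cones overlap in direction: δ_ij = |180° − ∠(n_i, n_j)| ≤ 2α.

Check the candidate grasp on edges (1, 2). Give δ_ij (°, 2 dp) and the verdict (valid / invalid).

δ = 105.74°, invalid

α = atan 0.15 = 8.53°;  2α = 17.06°
edge 1: e_1 = (-1.06, -1.77);  n_1 = (-0.8579, +0.5138)
edge 2: e_2 = (+0.67, -0.71);  n_2 = (-0.7273, -0.6863)
∠(n_1, n_2) = 74.26°
δ = |180° − 74.26°| = 105.74°
105.74° > 2α = 17.06°  →  invalid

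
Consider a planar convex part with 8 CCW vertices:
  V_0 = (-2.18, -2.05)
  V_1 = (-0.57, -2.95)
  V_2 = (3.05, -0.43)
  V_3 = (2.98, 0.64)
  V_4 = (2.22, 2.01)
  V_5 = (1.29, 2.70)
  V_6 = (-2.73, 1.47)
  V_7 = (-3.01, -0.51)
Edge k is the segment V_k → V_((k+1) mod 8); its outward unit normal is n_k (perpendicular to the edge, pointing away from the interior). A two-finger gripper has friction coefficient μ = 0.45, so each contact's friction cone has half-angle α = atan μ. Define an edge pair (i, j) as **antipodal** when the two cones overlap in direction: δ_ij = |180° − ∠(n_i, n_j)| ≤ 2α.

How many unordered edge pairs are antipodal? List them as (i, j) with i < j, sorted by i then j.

count = 10; pairs: (0,3), (0,4), (0,5), (1,5), (1,6), (2,6), (2,7), (3,6), (3,7), (4,7)

α = atan 0.45 = 24.23°;  2α = 48.46°
n_0 = (-0.4879, -0.8729)
n_1 = (+0.5713, -0.8207)
n_2 = (+0.9979, +0.0653)
n_3 = (+0.8745, +0.4851)
n_4 = (+0.5958, +0.8031)
n_5 = (-0.2926, +0.9562)
n_6 = (-0.9901, +0.1400)
n_7 = (-0.8803, -0.4744)
  (0,1): δ = 115.95°  ·
  (0,2): δ = 57.05°  ·
  (0,3): δ = 31.78°  ✓
  (0,4): δ = 7.37°  ✓
  (0,5): δ = 46.22°  ✓
  (0,6): δ = 111.16°  ·
  (0,7): δ = 147.53°  ·
  (1,2): δ = 121.10°  ·
  (1,3): δ = 95.82°  ·
  (1,4): δ = 71.42°  ·
  (1,5): δ = 17.83°  ✓
  (1,6): δ = 47.11°  ✓
  (1,7): δ = 83.48°  ·
  (2,3): δ = 154.72°  ·
  (2,4): δ = 130.32°  ·
  (2,5): δ = 76.73°  ·
  (2,6): δ = 11.79°  ✓
  (2,7): δ = 24.58°  ✓
  (3,4): δ = 155.59°  ·
  (3,5): δ = 102.01°  ·
  (3,6): δ = 37.07°  ✓
  (3,7): δ = 0.70°  ✓
  (4,5): δ = 126.41°  ·
  (4,6): δ = 61.48°  ·
  (4,7): δ = 25.10°  ✓
  (5,6): δ = 115.06°  ·
  (5,7): δ = 78.69°  ·
  (6,7): δ = 143.63°  ·
antipodal pairs: 10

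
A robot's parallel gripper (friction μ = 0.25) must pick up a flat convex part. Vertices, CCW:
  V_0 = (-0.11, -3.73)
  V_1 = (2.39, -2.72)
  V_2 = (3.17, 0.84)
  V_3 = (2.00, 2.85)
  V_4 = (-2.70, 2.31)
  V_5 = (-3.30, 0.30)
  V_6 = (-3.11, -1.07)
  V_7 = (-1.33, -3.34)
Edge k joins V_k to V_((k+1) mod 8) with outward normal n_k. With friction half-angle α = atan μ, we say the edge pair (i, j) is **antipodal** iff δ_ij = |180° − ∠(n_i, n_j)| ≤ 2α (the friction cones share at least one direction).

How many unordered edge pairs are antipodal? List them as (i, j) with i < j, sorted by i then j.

count = 6; pairs: (0,3), (1,4), (1,5), (2,5), (2,6), (3,7)

α = atan 0.25 = 14.04°;  2α = 28.07°
n_0 = (+0.3746, -0.9272)
n_1 = (+0.9768, -0.2140)
n_2 = (+0.8642, +0.5031)
n_3 = (-0.1141, +0.9935)
n_4 = (-0.9582, +0.2860)
n_5 = (-0.9905, -0.1374)
n_6 = (-0.7869, -0.6171)
n_7 = (-0.3045, -0.9525)
  (0,1): δ = 124.36°  ·
  (0,2): δ = 81.80°  ·
  (0,3): δ = 15.44°  ✓
  (0,4): δ = 51.38°  ·
  (0,5): δ = 75.90°  ·
  (0,6): δ = 106.10°  ·
  (0,7): δ = 140.27°  ·
  (1,2): δ = 137.44°  ·
  (1,3): δ = 71.09°  ·
  (1,4): δ = 4.26°  ✓
  (1,5): δ = 20.25°  ✓
  (1,6): δ = 50.46°  ·
  (1,7): δ = 84.63°  ·
  (2,3): δ = 113.65°  ·
  (2,4): δ = 46.82°  ·
  (2,5): δ = 22.31°  ✓
  (2,6): δ = 7.90°  ✓
  (2,7): δ = 42.07°  ·
  (3,4): δ = 113.17°  ·
  (3,5): δ = 88.66°  ·
  (3,6): δ = 58.45°  ·
  (3,7): δ = 24.28°  ✓
  (4,5): δ = 155.48°  ·
  (4,6): δ = 125.28°  ·
  (4,7): δ = 91.11°  ·
  (5,6): δ = 149.79°  ·
  (5,7): δ = 115.62°  ·
  (6,7): δ = 145.83°  ·
antipodal pairs: 6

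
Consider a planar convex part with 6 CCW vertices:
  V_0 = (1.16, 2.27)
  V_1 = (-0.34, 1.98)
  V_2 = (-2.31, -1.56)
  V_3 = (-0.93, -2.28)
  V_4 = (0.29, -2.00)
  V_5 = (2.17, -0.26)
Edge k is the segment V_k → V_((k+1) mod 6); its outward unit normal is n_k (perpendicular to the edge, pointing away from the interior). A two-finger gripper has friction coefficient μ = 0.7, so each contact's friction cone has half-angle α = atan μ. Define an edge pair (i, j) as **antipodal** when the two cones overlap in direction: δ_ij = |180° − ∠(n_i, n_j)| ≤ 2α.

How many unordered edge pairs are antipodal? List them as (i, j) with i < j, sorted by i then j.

α = atan 0.7 = 34.99°;  2α = 69.98°
n_0 = (-0.1898, +0.9818)
n_1 = (-0.8738, +0.4863)
n_2 = (-0.4626, -0.8866)
n_3 = (+0.2237, -0.9747)
n_4 = (+0.6793, -0.7339)
n_5 = (+0.9287, +0.3708)
  (0,1): δ = 130.04°  ·
  (0,2): δ = 38.49°  ✓
  (0,3): δ = 1.98°  ✓
  (0,4): δ = 31.84°  ✓
  (0,5): δ = 100.82°  ·
  (1,2): δ = 88.46°  ·
  (1,3): δ = 47.98°  ✓
  (1,4): δ = 18.12°  ✓
  (1,5): δ = 50.86°  ✓
  (2,3): δ = 139.52°  ·
  (2,4): δ = 109.66°  ·
  (2,5): δ = 40.68°  ✓
  (3,4): δ = 150.14°  ·
  (3,5): δ = 81.16°  ·
  (4,5): δ = 111.02°  ·
antipodal pairs: 7

count = 7; pairs: (0,2), (0,3), (0,4), (1,3), (1,4), (1,5), (2,5)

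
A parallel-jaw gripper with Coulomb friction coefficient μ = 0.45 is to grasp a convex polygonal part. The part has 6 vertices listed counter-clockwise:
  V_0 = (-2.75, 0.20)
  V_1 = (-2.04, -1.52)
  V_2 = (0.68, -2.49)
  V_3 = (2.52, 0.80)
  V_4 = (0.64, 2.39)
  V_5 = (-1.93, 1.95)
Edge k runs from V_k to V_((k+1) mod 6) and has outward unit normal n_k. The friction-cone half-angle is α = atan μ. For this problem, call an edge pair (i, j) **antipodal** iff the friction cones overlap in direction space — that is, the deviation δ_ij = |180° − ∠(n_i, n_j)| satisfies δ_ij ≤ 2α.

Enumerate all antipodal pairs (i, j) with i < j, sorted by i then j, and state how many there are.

α = atan 0.45 = 24.23°;  2α = 48.46°
n_0 = (-0.9243, -0.3816)
n_1 = (-0.3359, -0.9419)
n_2 = (+0.8728, -0.4881)
n_3 = (+0.6458, +0.7635)
n_4 = (-0.1688, +0.9857)
n_5 = (-0.9055, +0.4243)
  (0,1): δ = 132.06°  ·
  (0,2): δ = 51.65°  ·
  (0,3): δ = 27.35°  ✓
  (0,4): δ = 77.28°  ·
  (0,5): δ = 132.46°  ·
  (1,2): δ = 99.59°  ·
  (1,3): δ = 20.60°  ✓
  (1,4): δ = 29.34°  ✓
  (1,5): δ = 84.52°  ·
  (2,3): δ = 101.01°  ·
  (2,4): δ = 51.07°  ·
  (2,5): δ = 4.11°  ✓
  (3,4): δ = 130.06°  ·
  (3,5): δ = 74.88°  ·
  (4,5): δ = 124.82°  ·
antipodal pairs: 4

count = 4; pairs: (0,3), (1,3), (1,4), (2,5)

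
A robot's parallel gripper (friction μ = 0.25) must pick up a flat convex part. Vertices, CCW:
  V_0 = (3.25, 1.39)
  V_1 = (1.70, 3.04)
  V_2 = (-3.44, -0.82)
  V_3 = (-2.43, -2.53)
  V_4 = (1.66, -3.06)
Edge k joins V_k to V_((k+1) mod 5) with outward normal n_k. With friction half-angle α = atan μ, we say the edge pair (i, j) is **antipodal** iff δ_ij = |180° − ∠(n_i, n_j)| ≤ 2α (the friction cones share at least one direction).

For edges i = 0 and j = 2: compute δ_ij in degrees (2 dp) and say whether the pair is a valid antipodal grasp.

α = atan 0.25 = 14.04°;  2α = 28.07°
edge 0: e_0 = (-1.55, +1.65);  n_0 = (+0.7288, +0.6847)
edge 2: e_2 = (+1.01, -1.71);  n_2 = (-0.8610, -0.5086)
∠(n_0, n_2) = 167.36°
δ = |180° − 167.36°| = 12.64°
12.64° ≤ 2α = 28.07°  →  valid

δ = 12.64°, valid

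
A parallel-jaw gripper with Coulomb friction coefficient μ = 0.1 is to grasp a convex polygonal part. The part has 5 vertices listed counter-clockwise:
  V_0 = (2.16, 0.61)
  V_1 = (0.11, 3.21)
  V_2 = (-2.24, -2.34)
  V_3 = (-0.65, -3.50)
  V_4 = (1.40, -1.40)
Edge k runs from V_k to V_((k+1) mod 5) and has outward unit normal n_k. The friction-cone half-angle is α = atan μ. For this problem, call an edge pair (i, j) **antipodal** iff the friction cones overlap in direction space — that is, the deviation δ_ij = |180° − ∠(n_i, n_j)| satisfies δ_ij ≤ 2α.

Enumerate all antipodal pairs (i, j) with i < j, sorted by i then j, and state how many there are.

count = 1; pairs: (1,4)

α = atan 0.1 = 5.71°;  2α = 11.42°
n_0 = (+0.7853, +0.6192)
n_1 = (-0.9209, +0.3899)
n_2 = (-0.5894, -0.8079)
n_3 = (+0.7156, -0.6985)
n_4 = (+0.9354, -0.3537)
  (0,1): δ = 61.20°  ·
  (0,2): δ = 15.63°  ·
  (0,3): δ = 97.44°  ·
  (0,4): δ = 121.03°  ·
  (1,2): δ = 103.16°  ·
  (1,3): δ = 21.36°  ·
  (1,4): δ = 2.24°  ✓
  (2,3): δ = 98.20°  ·
  (2,4): δ = 74.60°  ·
  (3,4): δ = 156.40°  ·
antipodal pairs: 1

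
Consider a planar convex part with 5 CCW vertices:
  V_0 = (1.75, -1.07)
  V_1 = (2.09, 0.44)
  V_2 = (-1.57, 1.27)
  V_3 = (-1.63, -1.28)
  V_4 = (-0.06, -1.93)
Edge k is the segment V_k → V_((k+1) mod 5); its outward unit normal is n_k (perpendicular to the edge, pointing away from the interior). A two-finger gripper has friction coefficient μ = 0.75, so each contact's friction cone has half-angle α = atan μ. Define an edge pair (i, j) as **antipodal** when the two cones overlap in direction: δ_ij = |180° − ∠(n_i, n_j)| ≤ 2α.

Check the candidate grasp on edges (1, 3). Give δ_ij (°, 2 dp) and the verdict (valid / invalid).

δ = 9.71°, valid

α = atan 0.75 = 36.87°;  2α = 73.74°
edge 1: e_1 = (-3.66, +0.83);  n_1 = (+0.2212, +0.9752)
edge 3: e_3 = (+1.57, -0.65);  n_3 = (-0.3825, -0.9239)
∠(n_1, n_3) = 170.29°
δ = |180° − 170.29°| = 9.71°
9.71° ≤ 2α = 73.74°  →  valid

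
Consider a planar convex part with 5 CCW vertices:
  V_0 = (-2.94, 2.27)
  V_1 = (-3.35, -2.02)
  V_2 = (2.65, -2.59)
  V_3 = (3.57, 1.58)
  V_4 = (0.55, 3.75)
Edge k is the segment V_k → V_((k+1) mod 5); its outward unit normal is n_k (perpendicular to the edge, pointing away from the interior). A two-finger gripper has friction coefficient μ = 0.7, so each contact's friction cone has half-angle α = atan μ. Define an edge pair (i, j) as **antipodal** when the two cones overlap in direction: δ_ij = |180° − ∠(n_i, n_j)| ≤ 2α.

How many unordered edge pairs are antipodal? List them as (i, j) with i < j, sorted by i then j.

α = atan 0.7 = 34.99°;  2α = 69.98°
n_0 = (-0.9955, +0.0951)
n_1 = (-0.0946, -0.9955)
n_2 = (+0.9765, -0.2154)
n_3 = (+0.5835, +0.8121)
n_4 = (-0.3904, +0.9206)
  (0,1): δ = 89.97°  ·
  (0,2): δ = 6.98°  ✓
  (0,3): δ = 59.76°  ✓
  (0,4): δ = 118.44°  ·
  (1,2): δ = 97.01°  ·
  (1,3): δ = 30.27°  ✓
  (1,4): δ = 28.41°  ✓
  (2,3): δ = 113.26°  ·
  (2,4): δ = 54.58°  ✓
  (3,4): δ = 121.32°  ·
antipodal pairs: 5

count = 5; pairs: (0,2), (0,3), (1,3), (1,4), (2,4)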